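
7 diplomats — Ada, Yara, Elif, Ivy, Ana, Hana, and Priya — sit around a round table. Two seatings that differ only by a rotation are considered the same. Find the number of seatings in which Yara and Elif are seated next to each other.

Glue Yara and Elif into a block (2 internal orders). Seating 6 units around a circle gives (5)! arrangements.
So 2 × (5)! = 2 × 120 = 240.

240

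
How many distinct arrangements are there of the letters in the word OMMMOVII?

1680

Letter multiplicities in OMMMOVII: I×2, M×3, O×2, V×1.
Dividing 8! = 40320 by 3!·2!·2! = 24 for the repeated letters gives 1680.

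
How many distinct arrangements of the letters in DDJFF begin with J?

Fix J in the first position and arrange the remaining 4 letters.
Those 4 letters have D appearing twice and F appearing twice, giving (4)!/(2!·2!) = 6.

6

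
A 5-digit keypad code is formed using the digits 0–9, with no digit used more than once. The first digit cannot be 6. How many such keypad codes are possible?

27216

The first digit has 10−1 = 9 choices (anything except 6).
The remaining 4 digits are filled from the other 9 symbols without repetition: 9 × 8 × 7 × 6 = 3024.
Total: 9 × 3024 = 27216.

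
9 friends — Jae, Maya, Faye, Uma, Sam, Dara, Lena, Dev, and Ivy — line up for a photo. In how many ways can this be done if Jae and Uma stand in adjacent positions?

Glue Jae and Uma into one block (2 internal orders), leaving 8 units to arrange in a row.
That gives 2 × 8! = 2 × 40320 = 80640.

80640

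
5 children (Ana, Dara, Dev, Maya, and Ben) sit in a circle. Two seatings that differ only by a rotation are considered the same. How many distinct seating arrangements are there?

24

Seat Ana anywhere (absorbing the rotational symmetry), then permute the other 4: (4)! = 24.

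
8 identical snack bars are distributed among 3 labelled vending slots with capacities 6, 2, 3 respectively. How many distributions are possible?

Ignoring the caps, the number of non-negative solutions to x_1+…+x_3 = 8 is C(10,2) = 45.
Subtract solutions that violate a single cap (substitute x_i' = x_i − (cap_i+1)): x_1 ≥ 7 gives C(3,2) = 3; x_2 ≥ 3 gives C(7,2) = 21; x_3 ≥ 4 gives C(6,2) = 15. Together 39.
Add back pairs where two caps are both exceeded: 0 + 0 + 3 = 3.
By inclusion–exclusion the count is 45 − 39 + 3 = 9.

9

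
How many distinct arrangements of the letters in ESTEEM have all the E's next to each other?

24

Treat the 3 copies of E as a single block. The multiset to arrange is then {EEE, M, S, T}, 4 items in all.
All 4 items are distinct, so there are (4)! = 24 arrangements.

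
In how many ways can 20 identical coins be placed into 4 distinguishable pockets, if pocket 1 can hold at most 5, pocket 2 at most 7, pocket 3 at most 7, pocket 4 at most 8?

By stars and bars, unrestricted non-negative solutions to x_1+…+x_4 = 20 number C(20+3,3) = 1771.
Subtract solutions that violate a single cap (substitute x_i' = x_i − (cap_i+1)): x_1 ≥ 6 gives C(17,3) = 680; x_2 ≥ 8 gives C(15,3) = 455; x_3 ≥ 8 gives C(15,3) = 455; x_4 ≥ 9 gives C(14,3) = 364. Together 1954.
Add back pairs where two caps are both exceeded: 84 + 84 + 56 + 35 + 20 + 20 = 299.
By inclusion–exclusion the count is 1771 − 1954 + 299 = 116.

116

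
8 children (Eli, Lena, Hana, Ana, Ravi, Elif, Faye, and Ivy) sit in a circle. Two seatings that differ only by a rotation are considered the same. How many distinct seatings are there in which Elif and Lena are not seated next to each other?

3600

All circular seatings of 8 people number (7)! = 5040.
Seatings with Elif beside Lena: treat them as a block with 2 internal orders, giving 2 × (6)! = 1440.
Subtracting, 5040 − 1440 = 3600.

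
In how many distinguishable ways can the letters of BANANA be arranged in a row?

BANANA has 6 letters with A appearing 3 times and N appearing twice.
So there are 6! / (3!·2!) = 60 distinguishable arrangements.

60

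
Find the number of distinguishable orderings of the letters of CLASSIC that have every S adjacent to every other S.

Treat the 2 copies of S as a single block. The multiset to arrange is then {SS, A, C, C, I, L}, 6 items in all.
That gives (6)!/(2!) = 360 arrangements.

360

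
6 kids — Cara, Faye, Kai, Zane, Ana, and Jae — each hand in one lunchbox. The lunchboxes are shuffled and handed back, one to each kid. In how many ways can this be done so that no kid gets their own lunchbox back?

265

This is the derangement count D_6: permutations of 6 items with no fixed point.
By inclusion–exclusion this is Σ_{j=0}^{6} (−1)^j C(6,j)·(6−j)!.
Computing: 720 − 720 + 360 − 120 + 30 − 6 + 1 = 265.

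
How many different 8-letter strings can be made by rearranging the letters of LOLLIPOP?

1680

Letter multiplicities in LOLLIPOP: I×1, L×3, O×2, P×2.
Dividing 8! = 40320 by 3!·2!·2! = 24 for the repeated letters gives 1680.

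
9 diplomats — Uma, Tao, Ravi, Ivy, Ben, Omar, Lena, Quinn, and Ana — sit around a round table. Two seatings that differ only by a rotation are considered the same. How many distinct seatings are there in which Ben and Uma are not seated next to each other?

30240

All circular seatings of 9 people number (8)! = 40320.
Those with Ben next to Uma: fuse the pair into one unit and seat 8 units around a circle — 2·(7)! = 10080.
Subtracting, 40320 − 10080 = 30240.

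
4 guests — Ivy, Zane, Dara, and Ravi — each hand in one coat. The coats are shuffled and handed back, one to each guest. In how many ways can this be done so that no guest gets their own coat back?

Count assignments avoiding every fixed point. For any j of the 4 guests fixed to their own coat, the other 4−j can be arranged in (4−j)! ways.
By inclusion–exclusion this is Σ_{j=0}^{4} (−1)^j C(4,j)·(4−j)!.
Computing: 24 − 24 + 12 − 4 + 1 = 9.

9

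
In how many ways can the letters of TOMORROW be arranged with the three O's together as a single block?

Treat the 3 copies of O as a single block. The multiset to arrange is then {OOO, M, R, R, T, W}, 6 items in all.
That gives (6)!/(2!) = 360 arrangements.

360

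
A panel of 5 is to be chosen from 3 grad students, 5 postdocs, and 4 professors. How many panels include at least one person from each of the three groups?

With no constraint there are C(12,5) = 792 possible selections.
Selections missing a whole group: no grad students → C(9,5) = 126; no postdocs → C(7,5) = 21; no professors → C(8,5) = 56.
Add back selections omitting two groups (i.e. drawn from a single group): C(3,5) + C(5,5) + C(4,5) = 1.
By inclusion–exclusion: 792 − 203 + 1 = 590.

590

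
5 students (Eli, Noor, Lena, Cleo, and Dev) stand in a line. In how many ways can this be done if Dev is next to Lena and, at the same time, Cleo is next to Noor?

24

Treat {Dev,Lena} as one block (2 orders) and {Cleo,Noor} as another (2 orders).
That leaves 3 units to arrange: 2 × 2 × 3! = 4 × 6 = 24.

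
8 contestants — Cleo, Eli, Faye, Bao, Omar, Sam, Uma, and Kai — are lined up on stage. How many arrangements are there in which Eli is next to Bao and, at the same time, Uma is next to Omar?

Treat {Eli,Bao} as one block (2 orders) and {Uma,Omar} as another (2 orders).
That leaves 6 units to arrange: 2 × 2 × 6! = 4 × 720 = 2880.

2880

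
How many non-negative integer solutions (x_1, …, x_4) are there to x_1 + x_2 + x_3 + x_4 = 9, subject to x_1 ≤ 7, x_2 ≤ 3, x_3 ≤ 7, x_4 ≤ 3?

104

Without the upper bounds there are C(12,3) = 220 ways to split 9 among 4 variables.
Subtract solutions that violate a single cap (substitute x_i' = x_i − (cap_i+1)): x_1 ≥ 8 gives C(4,3) = 4; x_2 ≥ 4 gives C(8,3) = 56; x_3 ≥ 8 gives C(4,3) = 4; x_4 ≥ 4 gives C(8,3) = 56. Together 120.
Add back pairs where two caps are both exceeded: 0 + 0 + 0 + 0 + 4 + 0 = 4.
By inclusion–exclusion the count is 220 − 120 + 4 = 104.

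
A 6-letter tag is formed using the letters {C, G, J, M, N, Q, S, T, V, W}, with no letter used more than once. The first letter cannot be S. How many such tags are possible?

The first letter has 10−1 = 9 choices (anything except S).
The remaining 5 letters are filled from the other 9 symbols without repetition: 9 × 8 × 7 × 6 × 5 = 15120.
Total: 9 × 15120 = 136080.

136080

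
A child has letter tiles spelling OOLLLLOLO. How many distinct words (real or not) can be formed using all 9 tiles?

126

The 9 letters of OOLLLLOLO have repeats: L appearing 5 times and O appearing 4 times.
So there are 9! / (5!·4!) = 126 distinguishable arrangements.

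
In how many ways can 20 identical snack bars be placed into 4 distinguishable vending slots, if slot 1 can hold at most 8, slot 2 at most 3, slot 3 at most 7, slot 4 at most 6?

34

Without the upper bounds there are C(23,3) = 1771 ways to split 20 among 4 vending slots.
Subtract solutions that violate a single cap (substitute x_i' = x_i − (cap_i+1)): x_1 ≥ 9 gives C(14,3) = 364; x_2 ≥ 4 gives C(19,3) = 969; x_3 ≥ 8 gives C(15,3) = 455; x_4 ≥ 7 gives C(16,3) = 560. Together 2348.
Add back pairs where two caps are both exceeded: 120 + 20 + 35 + 165 + 220 + 56 = 616.
Subtract triples: 0 + 1 + 0 + 4 = 5.
By inclusion–exclusion the count is 1771 − 2348 + 616 − 5 = 34.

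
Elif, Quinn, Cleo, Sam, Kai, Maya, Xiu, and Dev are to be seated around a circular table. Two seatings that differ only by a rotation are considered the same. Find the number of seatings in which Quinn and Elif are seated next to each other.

1440

Glue Quinn and Elif into a block (2 internal orders). Seating 7 units around a circle gives (6)! arrangements.
So 2 × (6)! = 2 × 720 = 1440.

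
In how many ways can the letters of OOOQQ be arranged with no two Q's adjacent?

There are 5!/(3!·2!) = 10 arrangements of OOOQQ in total.
Arrangements with the Q's together: treat QQ as one letter, giving (4)!/(3!) = 4.
Hence 10 − 4 = 6.

6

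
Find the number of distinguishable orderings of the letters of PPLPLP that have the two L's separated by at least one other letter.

10

Total arrangements of PPLPLP: 6!/(4!·2!) = 15.
If the two L's are adjacent, glue them into one block, leaving 5 items to arrange: (5)!/(4!) = 5 ways.
Hence 15 − 5 = 10.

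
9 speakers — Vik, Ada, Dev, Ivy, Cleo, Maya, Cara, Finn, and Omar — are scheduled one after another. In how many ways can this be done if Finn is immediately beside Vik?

Glue Finn and Vik into one block (2 internal orders), leaving 8 units to arrange in a row.
So the count is 2·(8)! = 80640.

80640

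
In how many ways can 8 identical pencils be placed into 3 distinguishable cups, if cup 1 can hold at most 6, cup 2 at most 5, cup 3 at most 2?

15

Ignoring the caps, the number of non-negative solutions to x_1+…+x_3 = 8 is C(10,2) = 45.
Subtract solutions that violate a single cap (substitute x_i' = x_i − (cap_i+1)): x_1 ≥ 7 gives C(3,2) = 3; x_2 ≥ 6 gives C(4,2) = 6; x_3 ≥ 3 gives C(7,2) = 21. Together 30.
No two caps can be exceeded simultaneously, so the pair terms are all 0.
By inclusion–exclusion the count is 45 − 30 + 0 = 15.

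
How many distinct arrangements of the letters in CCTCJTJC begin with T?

Fix T in the first position and arrange the remaining 7 letters.
Those 7 letters have C appearing 4 times and J appearing twice, giving (7)!/(4!·2!) = 105.

105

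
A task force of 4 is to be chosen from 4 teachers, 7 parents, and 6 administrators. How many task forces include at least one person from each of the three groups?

1176

Unrestricted: C(17,4) = 2380 ways to pick any 4 of the 17.
Selections missing a whole group: no teachers → C(13,4) = 715; no parents → C(10,4) = 210; no administrators → C(11,4) = 330.
Add back selections omitting two groups (i.e. drawn from a single group): C(4,4) + C(7,4) + C(6,4) = 51.
By inclusion–exclusion: 2380 − 1255 + 51 = 1176.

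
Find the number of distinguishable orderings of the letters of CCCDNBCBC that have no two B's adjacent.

1176

Total arrangements of CCCDNBCBC: 9!/(5!·2!) = 1512.
If the two B's are adjacent, glue them into one block, leaving 8 items to arrange: (8)!/(5!) = 336 ways.
Hence 1512 − 336 = 1176.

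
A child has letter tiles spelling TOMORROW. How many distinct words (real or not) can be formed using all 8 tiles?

Letter multiplicities in TOMORROW: M×1, O×3, R×2, T×1, W×1.
So there are 8! / (3!·2!) = 3360 distinguishable arrangements.

3360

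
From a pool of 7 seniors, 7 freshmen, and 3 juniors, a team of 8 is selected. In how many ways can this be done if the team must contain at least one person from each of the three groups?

21217

Total 8-person selections from all 17: C(17,8) = 24310.
Subtract selections that omit an entire group: no seniors → C(10,8) = 45; no freshmen → C(10,8) = 45; no juniors → C(14,8) = 3003.
Add back selections omitting two groups (i.e. drawn from a single group): C(7,8) + C(7,8) + C(3,8) = 0.
By inclusion–exclusion: 24310 − 3093 + 0 = 21217.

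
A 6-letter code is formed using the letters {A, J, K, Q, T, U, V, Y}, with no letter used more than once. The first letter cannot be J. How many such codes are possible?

The first letter has 8−1 = 7 choices (anything except J).
The remaining 5 letters are filled from the other 7 symbols without repetition: 7 × 6 × 5 × 4 × 3 = 2520.
Total: 7 × 2520 = 17640.

17640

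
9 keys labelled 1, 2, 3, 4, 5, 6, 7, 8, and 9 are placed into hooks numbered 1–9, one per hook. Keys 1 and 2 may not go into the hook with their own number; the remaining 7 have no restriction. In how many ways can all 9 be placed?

Let Aᵢ (for i ∈ {1, 2}) be the placements that put key i in its forbidden hook. Any j of these fix j positions, leaving (9−j)! ways to fill the rest, and there are C(2,j) ways to pick which j.
By inclusion–exclusion, the number of valid placements is Σ_{j=0}^{2} (−1)^j C(2,j)·(9−j)!.
Computing: 362880 − 80640 + 5040 = 287280.

287280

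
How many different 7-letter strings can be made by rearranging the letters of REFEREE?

Letter multiplicities in REFEREE: E×4, F×1, R×2.
The number of distinct arrangements is 7!/(4!·2!) = 5040/48 = 105.

105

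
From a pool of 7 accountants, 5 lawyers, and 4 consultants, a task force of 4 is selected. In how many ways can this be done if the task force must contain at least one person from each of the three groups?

910

Unrestricted: C(16,4) = 1820 ways to pick any 4 of the 16.
Subtract selections that omit an entire group: no accountants → C(9,4) = 126; no lawyers → C(11,4) = 330; no consultants → C(12,4) = 495.
Add back selections omitting two groups (i.e. drawn from a single group): C(7,4) + C(5,4) + C(4,4) = 41.
By inclusion–exclusion: 1820 − 951 + 41 = 910.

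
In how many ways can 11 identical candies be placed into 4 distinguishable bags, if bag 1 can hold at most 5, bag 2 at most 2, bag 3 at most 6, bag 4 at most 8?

112

Ignoring the caps, the number of non-negative solutions to x_1+…+x_4 = 11 is C(14,3) = 364.
Subtract solutions that violate a single cap (substitute x_i' = x_i − (cap_i+1)): x_1 ≥ 6 gives C(8,3) = 56; x_2 ≥ 3 gives C(11,3) = 165; x_3 ≥ 7 gives C(7,3) = 35; x_4 ≥ 9 gives C(5,3) = 10. Together 266.
Add back pairs where two caps are both exceeded: 10 + 0 + 0 + 4 + 0 + 0 = 14.
By inclusion–exclusion the count is 364 − 266 + 14 = 112.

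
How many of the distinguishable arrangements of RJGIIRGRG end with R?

1680

With the last slot taken by R, it remains to arrange the other 8 letters (JGIIRGRG).
Those 8 letters have G appearing 3 times, I appearing twice, and R appearing twice, giving (8)!/(3!·2!·2!) = 1680.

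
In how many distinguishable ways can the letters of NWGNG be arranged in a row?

30

NWGNG has 5 letters with G appearing twice and N appearing twice.
The number of distinct arrangements is 5!/(2!·2!) = 120/4 = 30.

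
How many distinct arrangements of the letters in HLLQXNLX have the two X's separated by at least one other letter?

2520

Total arrangements of HLLQXNLX: 8!/(3!·2!) = 3360.
Arrangements with the X's together: treat XX as one letter, giving (7)!/(3!) = 840.
Subtracting, 3360 − 840 = 2520 arrangements keep the X's apart.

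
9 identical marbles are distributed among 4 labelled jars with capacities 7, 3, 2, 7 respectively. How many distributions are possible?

Ignoring the caps, the number of non-negative solutions to x_1+…+x_4 = 9 is C(12,3) = 220.
Subtract solutions that violate a single cap (substitute x_i' = x_i − (cap_i+1)): x_1 ≥ 8 gives C(4,3) = 4; x_2 ≥ 4 gives C(8,3) = 56; x_3 ≥ 3 gives C(9,3) = 84; x_4 ≥ 8 gives C(4,3) = 4. Together 148.
Add back pairs where two caps are both exceeded: 0 + 0 + 0 + 10 + 0 + 0 = 10.
By inclusion–exclusion the count is 220 − 148 + 10 = 82.

82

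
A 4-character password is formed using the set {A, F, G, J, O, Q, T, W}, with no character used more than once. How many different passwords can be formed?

1680

Choose and order 4 of the 8 symbols: the first character has 8 options, the next 7, then 6, 5.
8 × 7 × 6 × 5 = 1680.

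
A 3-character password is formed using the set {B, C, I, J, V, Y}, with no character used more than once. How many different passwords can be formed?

With no repetition, fill the 3 characters in order: 6 choices, then 5, down to 4.
6 × 5 × 4 = 120.

120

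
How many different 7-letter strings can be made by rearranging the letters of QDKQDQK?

210

QDKQDQK has 7 letters with D appearing twice, K appearing twice, and Q appearing 3 times.
Dividing 7! = 5040 by 3!·2!·2! = 24 for the repeated letters gives 210.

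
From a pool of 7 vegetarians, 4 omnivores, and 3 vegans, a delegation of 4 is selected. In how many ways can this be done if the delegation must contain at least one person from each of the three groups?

462

With no constraint there are C(14,4) = 1001 possible selections.
Selections missing a whole group: no vegetarians → C(7,4) = 35; no omnivores → C(10,4) = 210; no vegans → C(11,4) = 330.
Add back selections omitting two groups (i.e. drawn from a single group): C(7,4) + C(4,4) + C(3,4) = 36.
By inclusion–exclusion: 1001 − 575 + 36 = 462.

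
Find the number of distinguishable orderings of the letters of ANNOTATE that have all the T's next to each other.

Treat the 2 copies of T as a single block. The multiset to arrange is then {TT, A, A, E, N, N, O}, 7 items in all.
That gives (7)!/(2!·2!) = 1260 arrangements.

1260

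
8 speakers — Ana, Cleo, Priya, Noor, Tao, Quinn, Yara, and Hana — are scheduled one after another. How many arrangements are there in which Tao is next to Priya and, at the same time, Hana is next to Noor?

Treat {Tao,Priya} as one block (2 orders) and {Hana,Noor} as another (2 orders).
That leaves 6 units to arrange: 2 × 2 × 6! = 4 × 720 = 2880.

2880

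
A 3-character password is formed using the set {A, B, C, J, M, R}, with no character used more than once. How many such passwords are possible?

120

This is a permutation of 3 out of 6: P(6,3) = 6!/3!.
6 × 5 × 4 = 120.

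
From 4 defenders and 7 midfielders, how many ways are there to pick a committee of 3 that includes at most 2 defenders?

161

Split by how many defenders are chosen (0 through 2).
Sum: C(4,0)·C(7,3) + C(4,1)·C(7,2) + C(4,2)·C(7,1) = 35 + 84 + 42 = 161.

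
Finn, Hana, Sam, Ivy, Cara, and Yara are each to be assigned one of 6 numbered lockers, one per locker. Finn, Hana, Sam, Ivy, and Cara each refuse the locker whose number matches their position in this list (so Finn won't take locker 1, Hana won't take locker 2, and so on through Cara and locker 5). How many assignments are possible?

Let Aᵢ (for 1 ≤ i ≤ 5) be the placements that put person i in their forbidden locker. Any j of these fix j positions, leaving (6−j)! ways to fill the rest, and there are C(5,j) ways to pick which j.
By inclusion–exclusion, the number of valid placements is Σ_{j=0}^{5} (−1)^j C(5,j)·(6−j)!.
Computing: 720 − 600 + 240 − 60 + 10 − 1 = 309.

309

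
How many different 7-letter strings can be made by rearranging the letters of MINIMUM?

420

Letter multiplicities in MINIMUM: I×2, M×3, N×1, U×1.
Dividing 7! = 5040 by 3!·2! = 12 for the repeated letters gives 420.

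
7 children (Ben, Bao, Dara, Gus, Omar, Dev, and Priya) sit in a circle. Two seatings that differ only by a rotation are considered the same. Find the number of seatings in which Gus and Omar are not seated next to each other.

All circular seatings of 7 people number (6)! = 720.
Those with Gus next to Omar: fuse the pair into one unit and seat 6 units around a circle — 2·(5)! = 240.
Subtracting, 720 − 240 = 480.

480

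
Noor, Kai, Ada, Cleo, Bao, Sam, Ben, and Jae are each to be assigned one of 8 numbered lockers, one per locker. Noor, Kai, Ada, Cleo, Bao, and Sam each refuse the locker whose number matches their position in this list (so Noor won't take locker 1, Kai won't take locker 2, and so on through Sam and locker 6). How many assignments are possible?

18806

Let Aᵢ (for 1 ≤ i ≤ 6) be the placements that put person i in their forbidden locker. Any j of these fix j positions, leaving (8−j)! ways to fill the rest, and there are C(6,j) ways to pick which j.
By inclusion–exclusion, the number of valid placements is Σ_{j=0}^{6} (−1)^j C(6,j)·(8−j)!.
Computing: 40320 − 30240 + 10800 − 2400 + 360 − 36 + 2 = 18806.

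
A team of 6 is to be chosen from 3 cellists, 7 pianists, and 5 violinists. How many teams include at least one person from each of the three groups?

3850

Unrestricted: C(15,6) = 5005 ways to pick any 6 of the 15.
Subtract selections that omit an entire group: no cellists → C(12,6) = 924; no pianists → C(8,6) = 28; no violinists → C(10,6) = 210.
Add back selections omitting two groups (i.e. drawn from a single group): C(3,6) + C(7,6) + C(5,6) = 7.
By inclusion–exclusion: 5005 − 1162 + 7 = 3850.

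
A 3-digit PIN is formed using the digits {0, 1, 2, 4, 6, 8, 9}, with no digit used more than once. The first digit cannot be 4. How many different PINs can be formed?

180

The first digit has 7−1 = 6 choices (anything except 4).
The remaining 2 digits are filled from the other 6 symbols without repetition: 6 × 5 = 30.
Total: 6 × 30 = 180.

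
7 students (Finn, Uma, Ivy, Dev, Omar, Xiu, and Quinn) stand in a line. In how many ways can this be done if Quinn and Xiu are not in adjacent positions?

Of the 7! = 5040 arrangements, those with Quinn and Xiu adjacent number 2 × 6! = 1440 (treat the pair as a block with 2 internal orders).
So 5040 − 1440 = 3600 arrangements keep them apart.

3600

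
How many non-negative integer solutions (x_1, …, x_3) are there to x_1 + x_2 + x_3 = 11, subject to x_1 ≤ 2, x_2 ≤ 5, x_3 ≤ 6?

Without the upper bounds there are C(13,2) = 78 ways to split 11 among 3 variables.
Subtract solutions that violate a single cap (substitute x_i' = x_i − (cap_i+1)): x_1 ≥ 3 gives C(10,2) = 45; x_2 ≥ 6 gives C(7,2) = 21; x_3 ≥ 7 gives C(6,2) = 15. Together 81.
Add back pairs where two caps are both exceeded: 6 + 3 + 0 = 9.
By inclusion–exclusion the count is 78 − 81 + 9 = 6.

6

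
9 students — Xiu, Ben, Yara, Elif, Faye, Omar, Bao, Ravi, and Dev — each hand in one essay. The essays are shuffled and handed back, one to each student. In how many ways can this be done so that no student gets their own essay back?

133496

Let Aᵢ be the assignments in which student i gets their own essay. We want the size of the complement of A₁∪…∪A_9.
By inclusion–exclusion this is Σ_{j=0}^{9} (−1)^j C(9,j)·(9−j)!.
Computing: 362880 − 362880 + 181440 − 60480 + 15120 − 3024 + 504 − 72 + 9 − 1 = 133496.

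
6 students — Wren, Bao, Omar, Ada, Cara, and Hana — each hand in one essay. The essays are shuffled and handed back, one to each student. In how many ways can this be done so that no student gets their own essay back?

Count assignments avoiding every fixed point. For any j of the 6 students fixed to their own essay, the other 6−j can be arranged in (6−j)! ways.
By inclusion–exclusion this is Σ_{j=0}^{6} (−1)^j C(6,j)·(6−j)!.
Computing: 720 − 720 + 360 − 120 + 30 − 6 + 1 = 265.

265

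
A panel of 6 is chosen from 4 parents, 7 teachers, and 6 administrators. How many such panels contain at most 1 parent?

Split by how many parents are chosen (0 through 1).
Sum: C(4,0)·C(13,6) + C(4,1)·C(13,5) = 1716 + 5148 = 6864.

6864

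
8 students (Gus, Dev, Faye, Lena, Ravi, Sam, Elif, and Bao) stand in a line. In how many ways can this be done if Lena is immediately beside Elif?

10080

Treat {Lena, Elif} as a single unit. There are 7 units to order, and the pair itself can be ordered 2 ways.
So the count is 2·(7)! = 10080.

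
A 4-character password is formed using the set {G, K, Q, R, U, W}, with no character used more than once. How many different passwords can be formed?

360

Choose and order 4 of the 6 symbols: the first character has 6 options, the next 5, then 4, 3.
That product is 6 × 5 × 4 × 3 = 360.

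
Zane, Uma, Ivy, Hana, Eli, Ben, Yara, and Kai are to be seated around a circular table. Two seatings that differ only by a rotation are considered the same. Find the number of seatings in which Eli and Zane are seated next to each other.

Glue Eli and Zane into a block (2 internal orders). Seating 7 units around a circle gives (6)! arrangements.
So 2 × (6)! = 2 × 720 = 1440.

1440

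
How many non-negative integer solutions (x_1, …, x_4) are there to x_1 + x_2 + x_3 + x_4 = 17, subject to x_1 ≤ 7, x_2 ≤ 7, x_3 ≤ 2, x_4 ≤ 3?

Ignoring the caps, the number of non-negative solutions to x_1+…+x_4 = 17 is C(20,3) = 1140.
Subtract solutions that violate a single cap (substitute x_i' = x_i − (cap_i+1)): x_1 ≥ 8 gives C(12,3) = 220; x_2 ≥ 8 gives C(12,3) = 220; x_3 ≥ 3 gives C(17,3) = 680; x_4 ≥ 4 gives C(16,3) = 560. Together 1680.
Add back pairs where two caps are both exceeded: 4 + 84 + 56 + 84 + 56 + 286 = 570.
Subtract triples: 0 + 0 + 10 + 10 = 20.
By inclusion–exclusion the count is 1140 − 1680 + 570 − 20 = 10.

10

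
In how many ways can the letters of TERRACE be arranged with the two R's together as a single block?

Treat the 2 copies of R as a single block. The multiset to arrange is then {RR, A, C, E, E, T}, 6 items in all.
That gives (6)!/(2!) = 360 arrangements.

360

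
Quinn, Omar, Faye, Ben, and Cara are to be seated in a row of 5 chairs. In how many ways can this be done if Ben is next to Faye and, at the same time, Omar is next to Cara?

Treat {Ben,Faye} as one block (2 orders) and {Omar,Cara} as another (2 orders).
That leaves 3 units to arrange: 2 × 2 × 3! = 4 × 6 = 24.

24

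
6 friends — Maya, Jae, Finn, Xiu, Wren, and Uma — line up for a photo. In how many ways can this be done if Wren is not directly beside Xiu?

480

There are 6! = 720 arrangements in all. If Wren and Xiu are adjacent, merging them into one block gives 2·(5)! = 240 arrangements.
So 720 − 240 = 480 arrangements keep them apart.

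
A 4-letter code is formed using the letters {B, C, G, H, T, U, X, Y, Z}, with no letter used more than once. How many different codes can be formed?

3024

Choose and order 4 of the 9 symbols: the first letter has 9 options, the next 8, then 7, 6.
9 × 8 × 7 × 6 = 3024.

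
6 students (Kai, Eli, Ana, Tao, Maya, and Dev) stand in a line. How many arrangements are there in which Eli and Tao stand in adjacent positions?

240

Treat {Eli, Tao} as a single unit. There are 5 units to order, and the pair itself can be ordered 2 ways.
So the count is 2·(5)! = 240.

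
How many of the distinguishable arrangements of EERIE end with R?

With the last slot taken by R, it remains to arrange the other 4 letters (EEIE).
Those 4 letters have E appearing 3 times, giving (4)!/(3!) = 4.

4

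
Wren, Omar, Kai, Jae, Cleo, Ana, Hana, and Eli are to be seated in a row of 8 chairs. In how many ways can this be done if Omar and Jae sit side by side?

Place the 6 others and the Omar-Jae pair as 7 objects in a line; the pair has 2 internal arrangements.
That gives 2 × 7! = 2 × 5040 = 10080.

10080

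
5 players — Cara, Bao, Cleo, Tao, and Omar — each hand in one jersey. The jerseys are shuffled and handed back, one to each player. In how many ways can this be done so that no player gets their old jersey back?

Count assignments avoiding every fixed point. For any j of the 5 players fixed to their old jersey, the other 5−j can be arranged in (5−j)! ways.
By inclusion–exclusion this is Σ_{j=0}^{5} (−1)^j C(5,j)·(5−j)!.
Computing: 120 − 120 + 60 − 20 + 5 − 1 = 44.

44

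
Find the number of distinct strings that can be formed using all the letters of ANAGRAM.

840

Letter multiplicities in ANAGRAM: A×3, G×1, M×1, N×1, R×1.
So there are 7! / (3!) = 840 distinguishable arrangements.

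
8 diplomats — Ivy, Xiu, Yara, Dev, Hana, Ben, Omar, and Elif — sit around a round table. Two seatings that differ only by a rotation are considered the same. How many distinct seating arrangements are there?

5040

Fix one person's seat to break rotational symmetry; the remaining 7 people can be arranged in (7)! = 5040 ways.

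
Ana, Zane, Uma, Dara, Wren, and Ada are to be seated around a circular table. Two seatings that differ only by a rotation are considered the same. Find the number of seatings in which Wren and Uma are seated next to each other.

Glue Wren and Uma into a block (2 internal orders). Seating 5 units around a circle gives (4)! arrangements.
So 2 × (4)! = 2 × 24 = 48.

48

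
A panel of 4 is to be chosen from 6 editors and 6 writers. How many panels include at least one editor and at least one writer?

Unrestricted: C(12,4) = 495 ways to pick any 4 of the 12.
Subtract selections that omit an entire group: no editors → C(6,4) = 15; no writers → C(6,4) = 15.
Both groups omitted at once is impossible, so 495 − 30 = 465.

465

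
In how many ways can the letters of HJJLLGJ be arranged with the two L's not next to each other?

300

Total arrangements of HJJLLGJ: 7!/(3!·2!) = 420.
Arrangements with the L's together: treat LL as one letter, giving (6)!/(3!) = 120.
Hence 420 − 120 = 300.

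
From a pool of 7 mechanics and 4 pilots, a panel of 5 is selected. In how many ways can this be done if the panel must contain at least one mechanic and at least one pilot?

441

Total 5-person selections from all 11: C(11,5) = 462.
Subtract selections that omit an entire group: no mechanics → C(4,5) = 0; no pilots → C(7,5) = 21.
Both groups omitted at once is impossible, so 462 − 21 = 441.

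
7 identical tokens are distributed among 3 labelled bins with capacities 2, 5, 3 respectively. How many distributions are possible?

Without the upper bounds there are C(9,2) = 36 ways to split 7 among 3 bins.
Subtract solutions that violate a single cap (substitute x_i' = x_i − (cap_i+1)): x_1 ≥ 3 gives C(6,2) = 15; x_2 ≥ 6 gives C(3,2) = 3; x_3 ≥ 4 gives C(5,2) = 10. Together 28.
Add back pairs where two caps are both exceeded: 0 + 1 + 0 = 1.
By inclusion–exclusion the count is 36 − 28 + 1 = 9.

9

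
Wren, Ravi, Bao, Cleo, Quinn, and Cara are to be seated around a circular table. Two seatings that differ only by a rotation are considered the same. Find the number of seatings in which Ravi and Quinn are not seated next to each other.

Without the restriction there are (5)! = 120 seatings.
Seatings with Ravi beside Quinn: treat them as a block with 2 internal orders, giving 2 × (4)! = 48.
Subtracting, 120 − 48 = 72.

72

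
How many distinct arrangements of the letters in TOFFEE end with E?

With the last slot taken by E, it remains to arrange the other 5 letters (TOFFE).
Those 5 letters have F appearing twice, giving (5)!/(2!) = 60.

60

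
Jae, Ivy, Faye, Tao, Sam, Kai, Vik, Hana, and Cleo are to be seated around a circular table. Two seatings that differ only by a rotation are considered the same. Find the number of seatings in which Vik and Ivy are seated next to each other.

10080

Treat {Vik, Ivy} as one unit (2 internal orders) and seat the resulting 8 units around the table: (7)! circular arrangements.
So 2 × (7)! = 2 × 5040 = 10080.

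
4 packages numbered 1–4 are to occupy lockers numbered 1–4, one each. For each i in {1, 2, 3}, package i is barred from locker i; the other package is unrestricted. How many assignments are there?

11

Let Aᵢ (for i ∈ {1, 2, 3}) be the placements that put package i in its forbidden locker. Any j of these fix j positions, leaving (4−j)! ways to fill the rest, and there are C(3,j) ways to pick which j.
By inclusion–exclusion, the number of valid placements is Σ_{j=0}^{3} (−1)^j C(3,j)·(4−j)!.
Computing: 24 − 18 + 6 − 1 = 11.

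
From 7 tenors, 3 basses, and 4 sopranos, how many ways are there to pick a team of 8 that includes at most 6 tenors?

2996

Split by how many tenors are chosen (0 through 6).
Sum: C(7,0)·C(7,8) + C(7,1)·C(7,7) + C(7,2)·C(7,6) + C(7,3)·C(7,5) + C(7,4)·C(7,4) + C(7,5)·C(7,3) + C(7,6)·C(7,2) = 0 + 7 + 147 + 735 + 1225 + 735 + 147 = 2996.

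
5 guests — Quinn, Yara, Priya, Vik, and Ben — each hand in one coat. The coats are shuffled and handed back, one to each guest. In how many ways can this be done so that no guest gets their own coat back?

Let Aᵢ be the assignments in which guest i gets their own coat. We want the size of the complement of A₁∪…∪A_5.
By inclusion–exclusion this is Σ_{j=0}^{5} (−1)^j C(5,j)·(5−j)!.
Computing: 120 − 120 + 60 − 20 + 5 − 1 = 44.

44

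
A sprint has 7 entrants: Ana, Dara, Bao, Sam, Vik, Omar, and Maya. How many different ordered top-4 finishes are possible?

There are 7 choices for 1st place, 6 for 2nd, and so on down to 4 for position 4.
That gives 7 × 6 × 5 × 4 = 840.

840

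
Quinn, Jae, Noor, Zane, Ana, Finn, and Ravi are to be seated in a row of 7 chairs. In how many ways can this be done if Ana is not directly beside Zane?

3600

Of the 7! = 5040 arrangements, those with Ana and Zane adjacent number 2 × 6! = 1440 (treat the pair as a block with 2 internal orders).
Complementary counting: 5040 − 1440 = 3600.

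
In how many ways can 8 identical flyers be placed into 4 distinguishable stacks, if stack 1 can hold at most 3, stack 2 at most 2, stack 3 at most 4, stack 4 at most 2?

Ignoring the caps, the number of non-negative solutions to x_1+…+x_4 = 8 is C(11,3) = 165.
Subtract solutions that violate a single cap (substitute x_i' = x_i − (cap_i+1)): x_1 ≥ 4 gives C(7,3) = 35; x_2 ≥ 3 gives C(8,3) = 56; x_3 ≥ 5 gives C(6,3) = 20; x_4 ≥ 3 gives C(8,3) = 56. Together 167.
Add back pairs where two caps are both exceeded: 4 + 0 + 4 + 1 + 10 + 1 = 20.
By inclusion–exclusion the count is 165 − 167 + 20 = 18.

18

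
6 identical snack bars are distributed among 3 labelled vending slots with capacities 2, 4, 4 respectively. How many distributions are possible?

12

By stars and bars, unrestricted non-negative solutions to x_1+…+x_3 = 6 number C(6+2,2) = 28.
Subtract solutions that violate a single cap (substitute x_i' = x_i − (cap_i+1)): x_1 ≥ 3 gives C(5,2) = 10; x_2 ≥ 5 gives C(3,2) = 3; x_3 ≥ 5 gives C(3,2) = 3. Together 16.
No two caps can be exceeded simultaneously, so the pair terms are all 0.
By inclusion–exclusion the count is 28 − 16 + 0 = 12.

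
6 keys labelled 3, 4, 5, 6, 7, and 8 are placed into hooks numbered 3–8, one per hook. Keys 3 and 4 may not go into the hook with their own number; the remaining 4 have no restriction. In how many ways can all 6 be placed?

Let Aᵢ (for i ∈ {3, 4}) be the placements that put key i in its forbidden hook. Any j of these fix j positions, leaving (6−j)! ways to fill the rest, and there are C(2,j) ways to pick which j.
By inclusion–exclusion, the number of valid placements is Σ_{j=0}^{2} (−1)^j C(2,j)·(6−j)!.
Computing: 720 − 240 + 24 = 504.

504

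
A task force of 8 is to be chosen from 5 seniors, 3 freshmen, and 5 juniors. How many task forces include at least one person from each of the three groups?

1240

Total 8-person selections from all 13: C(13,8) = 1287.
Subtract selections that omit an entire group: no seniors → C(8,8) = 1; no freshmen → C(10,8) = 45; no juniors → C(8,8) = 1.
Add back selections omitting two groups (i.e. drawn from a single group): C(5,8) + C(3,8) + C(5,8) = 0.
By inclusion–exclusion: 1287 − 47 + 0 = 1240.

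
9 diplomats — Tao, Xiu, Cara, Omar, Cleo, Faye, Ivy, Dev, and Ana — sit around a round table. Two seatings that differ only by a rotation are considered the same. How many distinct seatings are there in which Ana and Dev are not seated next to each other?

30240

All circular seatings of 9 people number (8)! = 40320.
Those with Ana next to Dev: fuse the pair into one unit and seat 8 units around a circle — 2·(7)! = 10080.
Subtracting, 40320 − 10080 = 30240.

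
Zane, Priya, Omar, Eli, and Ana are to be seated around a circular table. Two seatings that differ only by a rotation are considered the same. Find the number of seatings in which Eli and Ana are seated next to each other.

12

Glue Eli and Ana into a block (2 internal orders). Seating 4 units around a circle gives (3)! arrangements.
So 2 × (3)! = 2 × 6 = 12.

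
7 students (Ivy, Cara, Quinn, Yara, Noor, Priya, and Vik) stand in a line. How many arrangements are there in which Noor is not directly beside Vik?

Of the 7! = 5040 arrangements, those with Noor and Vik adjacent number 2 × 6! = 1440 (treat the pair as a block with 2 internal orders).
So 5040 − 1440 = 3600 arrangements keep them apart.

3600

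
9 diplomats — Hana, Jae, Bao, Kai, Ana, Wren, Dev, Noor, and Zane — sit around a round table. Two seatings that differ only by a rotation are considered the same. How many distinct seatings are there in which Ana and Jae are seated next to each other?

Treat {Ana, Jae} as one unit (2 internal orders) and seat the resulting 8 units around the table: (7)! circular arrangements.
So 2 × (7)! = 2 × 5040 = 10080.

10080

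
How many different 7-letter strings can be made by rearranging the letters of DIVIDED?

The 7 letters of DIVIDED have repeats: D appearing 3 times and I appearing twice.
Dividing 7! = 5040 by 3!·2! = 12 for the repeated letters gives 420.

420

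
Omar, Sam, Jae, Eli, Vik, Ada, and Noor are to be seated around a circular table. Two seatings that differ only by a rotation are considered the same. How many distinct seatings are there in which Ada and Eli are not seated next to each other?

480

All circular seatings of 7 people number (6)! = 720.
Those with Ada next to Eli: fuse the pair into one unit and seat 6 units around a circle — 2·(5)! = 240.
Subtracting, 720 − 240 = 480.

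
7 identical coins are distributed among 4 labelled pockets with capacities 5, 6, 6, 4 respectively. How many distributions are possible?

Ignoring the caps, the number of non-negative solutions to x_1+…+x_4 = 7 is C(10,3) = 120.
Subtract solutions that violate a single cap (substitute x_i' = x_i − (cap_i+1)): x_1 ≥ 6 gives C(4,3) = 4; x_2 ≥ 7 gives C(3,3) = 1; x_3 ≥ 7 gives C(3,3) = 1; x_4 ≥ 5 gives C(5,3) = 10. Together 16.
No two caps can be exceeded simultaneously, so the pair terms are all 0.
By inclusion–exclusion the count is 120 − 16 + 0 = 104.

104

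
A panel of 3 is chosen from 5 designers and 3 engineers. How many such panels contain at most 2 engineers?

55

Split by how many engineers are chosen (0 through 2).
Sum: C(3,0)·C(5,3) + C(3,1)·C(5,2) + C(3,2)·C(5,1) = 10 + 30 + 15 = 55.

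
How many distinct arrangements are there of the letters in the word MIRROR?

Letter multiplicities in MIRROR: I×1, M×1, O×1, R×3.
Dividing 6! = 720 by 3! = 6 for the repeated letters gives 120.

120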